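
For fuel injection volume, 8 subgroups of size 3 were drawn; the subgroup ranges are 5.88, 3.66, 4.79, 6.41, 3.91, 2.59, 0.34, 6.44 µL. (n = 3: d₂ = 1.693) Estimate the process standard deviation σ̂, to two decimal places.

R̄ = (5.88 + 3.66 + 4.79 + 6.41 + 3.91 + 2.59 + 0.34 + 6.44) / 8 = 4.2525
σ̂ = R̄ / d₂ = 4.2525 / 1.693 = 2.5118

2.51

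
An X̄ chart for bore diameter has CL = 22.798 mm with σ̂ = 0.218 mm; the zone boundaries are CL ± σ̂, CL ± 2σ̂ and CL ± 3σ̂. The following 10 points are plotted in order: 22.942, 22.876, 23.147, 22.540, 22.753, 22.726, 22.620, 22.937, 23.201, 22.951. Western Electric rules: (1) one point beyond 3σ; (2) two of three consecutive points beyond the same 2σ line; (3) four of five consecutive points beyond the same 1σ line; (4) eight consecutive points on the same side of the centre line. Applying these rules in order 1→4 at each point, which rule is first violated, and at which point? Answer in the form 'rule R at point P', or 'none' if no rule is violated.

Zone of each point (C = within 1σ̂, B = 1σ̂–2σ̂, A = 2σ̂–3σ̂, * = beyond 3σ̂; sign = side of CL): 1:+C, 2:+C, 3:+B, 4:-B, 5:-C, 6:-C, 7:-C, 8:+C, 9:+B, 10:+C
No rule fires across all 10 points.

none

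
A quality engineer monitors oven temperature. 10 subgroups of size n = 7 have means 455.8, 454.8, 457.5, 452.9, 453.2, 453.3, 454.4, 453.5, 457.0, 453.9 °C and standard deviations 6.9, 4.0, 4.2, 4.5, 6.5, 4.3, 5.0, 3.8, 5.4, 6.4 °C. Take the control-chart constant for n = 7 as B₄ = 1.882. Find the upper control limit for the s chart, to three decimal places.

s̄ = (6.9 + 4.0 + 4.2 + 4.5 + 6.5 + 4.3 + 5.0 + 3.8 + 5.4 + 6.4) / 10 = 5.1000
UCL_s = B₄·s̄ = 1.882 × 5.1000 = 9.5982

9.598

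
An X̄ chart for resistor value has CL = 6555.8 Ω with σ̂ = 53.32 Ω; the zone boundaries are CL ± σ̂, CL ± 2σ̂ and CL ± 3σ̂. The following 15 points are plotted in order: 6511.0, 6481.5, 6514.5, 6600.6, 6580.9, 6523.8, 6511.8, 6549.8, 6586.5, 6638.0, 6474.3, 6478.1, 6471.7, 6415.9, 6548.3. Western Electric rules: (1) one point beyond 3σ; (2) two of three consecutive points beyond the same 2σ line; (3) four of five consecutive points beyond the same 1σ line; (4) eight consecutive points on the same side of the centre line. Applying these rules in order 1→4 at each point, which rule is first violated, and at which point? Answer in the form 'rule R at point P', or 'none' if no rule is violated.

rule 3 at point 14

Zone of each point (C = within 1σ̂, B = 1σ̂–2σ̂, A = 2σ̂–3σ̂, * = beyond 3σ̂; sign = side of CL): 1:-C, 2:-B, 3:-C, 4:+C, 5:+C, 6:-C, 7:-C, 8:-C, 9:+C, 10:+B, 11:-B, 12:-B, 13:-B, 14:-A, 15:-C
Rule 3 (four of five consecutive points beyond the same 1σ limit) is satisfied at point 14.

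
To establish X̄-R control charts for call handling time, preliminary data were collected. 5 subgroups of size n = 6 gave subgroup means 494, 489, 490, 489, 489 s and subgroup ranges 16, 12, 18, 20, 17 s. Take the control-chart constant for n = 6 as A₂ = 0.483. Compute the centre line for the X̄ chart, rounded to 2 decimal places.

X̄̄ = (494 + 489 + 490 + 489 + 489) / 5 = 2451.0000 / 5 = 490.2000
CL = X̄̄ = 490.2000

490.20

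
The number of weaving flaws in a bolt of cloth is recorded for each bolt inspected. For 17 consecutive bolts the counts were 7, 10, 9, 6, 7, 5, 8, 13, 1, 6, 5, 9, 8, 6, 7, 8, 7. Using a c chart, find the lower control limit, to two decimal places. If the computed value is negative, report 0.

0.00

c̄ = (7 + 10 + 9 + 6 + 7 + 5 + 8 + 13 + 1 + 6 + 5 + 9 + 8 + 6 + 7 + 8 + 7) / 17 = 122 / 17 = 7.1765
LCL = c̄ − 3√c̄ = 7.1765 − 3 × 2.6789 = -0.8602 → 0 (cannot be negative)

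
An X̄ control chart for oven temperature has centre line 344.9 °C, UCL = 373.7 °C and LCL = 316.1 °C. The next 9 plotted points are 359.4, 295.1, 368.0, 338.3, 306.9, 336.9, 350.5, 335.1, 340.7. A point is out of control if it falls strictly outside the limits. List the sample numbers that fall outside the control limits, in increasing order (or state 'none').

2, 5

Compare each point to [316.1, 373.7]: sample 2 = 295.1 < LCL; sample 5 = 306.9 < LCL.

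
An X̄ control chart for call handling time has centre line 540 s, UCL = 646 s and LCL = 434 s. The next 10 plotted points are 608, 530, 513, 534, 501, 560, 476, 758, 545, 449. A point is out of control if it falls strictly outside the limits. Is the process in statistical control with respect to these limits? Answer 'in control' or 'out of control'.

Compare each point to [434, 646]: sample 8 = 758 > UCL.

out of control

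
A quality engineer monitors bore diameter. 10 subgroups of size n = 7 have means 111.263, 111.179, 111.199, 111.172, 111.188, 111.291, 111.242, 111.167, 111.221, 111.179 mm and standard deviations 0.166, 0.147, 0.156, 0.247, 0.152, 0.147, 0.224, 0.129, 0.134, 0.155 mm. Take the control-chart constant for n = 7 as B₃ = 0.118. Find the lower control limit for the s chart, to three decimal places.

s̄ = (0.166 + 0.147 + 0.156 + 0.247 + 0.152 + 0.147 + 0.224 + 0.129 + 0.134 + 0.155) / 10 = 0.1657
LCL_s = B₃·s̄ = 0.118 × 0.1657 = 0.0196

0.020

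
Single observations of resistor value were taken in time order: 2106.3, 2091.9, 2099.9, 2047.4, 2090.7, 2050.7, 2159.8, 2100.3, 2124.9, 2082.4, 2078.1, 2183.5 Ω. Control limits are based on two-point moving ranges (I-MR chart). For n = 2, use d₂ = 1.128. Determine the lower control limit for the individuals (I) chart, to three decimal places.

X̄ = (2106.3 + 2091.9 + 2099.9 + 2047.4 + 2090.7 + 2050.7 + 2159.8 + 2100.3 + 2124.9 + 2082.4 + 2078.1 + 2183.5) / 12 = 2101.3250
Moving ranges: 14.4, 8.0, 52.5, 43.3, 40.0, 109.1, 59.5, 24.6, 42.5, 4.3, 105.4; M̄R̄ = 503.6000 / 11 = 45.7818
LCL = X̄ − 3·M̄R̄/d₂ = 2101.3250 − 3 × 45.7818 / 1.128 = 1979.5648

1979.565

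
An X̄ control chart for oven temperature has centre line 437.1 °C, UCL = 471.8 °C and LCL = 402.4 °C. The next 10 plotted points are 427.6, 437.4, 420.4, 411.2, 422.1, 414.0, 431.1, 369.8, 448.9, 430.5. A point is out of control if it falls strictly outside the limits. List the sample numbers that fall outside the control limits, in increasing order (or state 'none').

8

Compare each point to [402.4, 471.8]: sample 8 = 369.8 < LCL.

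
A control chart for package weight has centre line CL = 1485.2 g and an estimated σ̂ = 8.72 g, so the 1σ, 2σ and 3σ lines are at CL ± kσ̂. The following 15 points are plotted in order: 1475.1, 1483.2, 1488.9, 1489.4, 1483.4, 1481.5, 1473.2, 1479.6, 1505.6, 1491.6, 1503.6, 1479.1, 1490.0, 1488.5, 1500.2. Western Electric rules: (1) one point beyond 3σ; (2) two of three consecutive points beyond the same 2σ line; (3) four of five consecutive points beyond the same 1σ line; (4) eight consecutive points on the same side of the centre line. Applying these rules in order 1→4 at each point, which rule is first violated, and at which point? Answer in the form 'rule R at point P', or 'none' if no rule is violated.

Zone of each point (C = within 1σ̂, B = 1σ̂–2σ̂, A = 2σ̂–3σ̂, * = beyond 3σ̂; sign = side of CL): 1:-B, 2:-C, 3:+C, 4:+C, 5:-C, 6:-C, 7:-B, 8:-C, 9:+A, 10:+C, 11:+A, 12:-C, 13:+C, 14:+C, 15:+B
Rule 2 (two of three consecutive points beyond the same 2σ limit) is satisfied at point 11.

rule 2 at point 11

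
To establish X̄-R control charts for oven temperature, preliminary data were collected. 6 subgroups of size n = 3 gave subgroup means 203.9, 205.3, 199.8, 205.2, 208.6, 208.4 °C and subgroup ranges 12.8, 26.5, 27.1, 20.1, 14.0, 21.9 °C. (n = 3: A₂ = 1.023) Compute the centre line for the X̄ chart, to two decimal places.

205.20

X̄̄ = (203.9 + 205.3 + 199.8 + 205.2 + 208.6 + 208.4) / 6 = 1231.2000 / 6 = 205.2000
CL = X̄̄ = 205.2000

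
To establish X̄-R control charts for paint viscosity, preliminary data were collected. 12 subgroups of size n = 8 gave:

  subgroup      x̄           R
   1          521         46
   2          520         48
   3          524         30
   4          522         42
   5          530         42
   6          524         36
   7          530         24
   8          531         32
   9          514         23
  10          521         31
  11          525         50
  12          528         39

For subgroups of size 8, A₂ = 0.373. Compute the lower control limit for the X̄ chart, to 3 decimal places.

510.397

X̄̄ = (521 + 520 + 524 + 522 + 530 + 524 + 530 + 531 + 514 + 521 + 525 + 528) / 12 = 6290.0000 / 12 = 524.1667
R̄ = (46 + 48 + 30 + 42 + 42 + 36 + 24 + 32 + 23 + 31 + 50 + 39) / 12 = 443.0000 / 12 = 36.9167
LCL = X̄̄ − A₂·R̄ = 524.1667 − 0.373 × 36.9167 = 510.3967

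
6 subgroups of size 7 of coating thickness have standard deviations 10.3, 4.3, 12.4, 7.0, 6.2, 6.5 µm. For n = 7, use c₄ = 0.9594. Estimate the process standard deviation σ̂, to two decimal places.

8.11

s̄ = (10.3 + 4.3 + 12.4 + 7.0 + 6.2 + 6.5) / 6 = 7.7833
σ̂ = s̄ / c₄ = 7.7833 / 0.9594 = 8.1127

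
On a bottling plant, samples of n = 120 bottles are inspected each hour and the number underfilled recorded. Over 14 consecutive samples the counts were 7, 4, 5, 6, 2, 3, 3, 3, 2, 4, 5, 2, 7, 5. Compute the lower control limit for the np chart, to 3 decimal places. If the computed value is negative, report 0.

p̄ = Σdᵢ / (k·n) = 58 / (14 × 120) = 0.03452
LCL = np̄ − 3·√(np̄(1−p̄)) = 4.1429 − 3 × 2.0000 = -1.8570 → 0 (negative, so LCL = 0)

0.000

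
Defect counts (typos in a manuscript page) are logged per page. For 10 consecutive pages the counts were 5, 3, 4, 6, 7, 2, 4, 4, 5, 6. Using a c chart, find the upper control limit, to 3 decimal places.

11.034

c̄ = (5 + 3 + 4 + 6 + 7 + 2 + 4 + 4 + 5 + 6) / 10 = 46 / 10 = 4.6000
UCL = c̄ + 3√c̄ = 4.6000 + 3 × √4.6000 = 4.6000 + 3 × 2.1448 = 11.0343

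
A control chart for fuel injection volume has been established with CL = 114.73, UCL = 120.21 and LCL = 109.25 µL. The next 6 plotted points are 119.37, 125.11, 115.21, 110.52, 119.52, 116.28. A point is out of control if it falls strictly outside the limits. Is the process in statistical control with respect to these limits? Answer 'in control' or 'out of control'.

out of control

Compare each point to [109.25, 120.21]: sample 2 = 125.11 > UCL.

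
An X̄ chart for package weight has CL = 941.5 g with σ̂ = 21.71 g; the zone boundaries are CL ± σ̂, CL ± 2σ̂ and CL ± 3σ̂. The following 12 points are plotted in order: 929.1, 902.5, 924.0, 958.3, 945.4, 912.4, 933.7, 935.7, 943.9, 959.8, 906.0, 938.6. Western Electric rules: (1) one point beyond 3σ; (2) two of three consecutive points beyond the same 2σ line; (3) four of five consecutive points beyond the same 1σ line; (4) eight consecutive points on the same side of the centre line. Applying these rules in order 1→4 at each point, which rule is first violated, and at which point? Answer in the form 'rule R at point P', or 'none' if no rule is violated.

Zone of each point (C = within 1σ̂, B = 1σ̂–2σ̂, A = 2σ̂–3σ̂, * = beyond 3σ̂; sign = side of CL): 1:-C, 2:-B, 3:-C, 4:+C, 5:+C, 6:-B, 7:-C, 8:-C, 9:+C, 10:+C, 11:-B, 12:-C
No rule fires across all 12 points.

none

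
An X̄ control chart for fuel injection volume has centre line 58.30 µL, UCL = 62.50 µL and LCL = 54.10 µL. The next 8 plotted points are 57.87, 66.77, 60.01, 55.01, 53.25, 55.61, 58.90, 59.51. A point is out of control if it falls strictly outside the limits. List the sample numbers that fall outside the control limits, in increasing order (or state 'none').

Compare each point to [54.10, 62.50]: sample 2 = 66.77 > UCL; sample 5 = 53.25 < LCL.

2, 5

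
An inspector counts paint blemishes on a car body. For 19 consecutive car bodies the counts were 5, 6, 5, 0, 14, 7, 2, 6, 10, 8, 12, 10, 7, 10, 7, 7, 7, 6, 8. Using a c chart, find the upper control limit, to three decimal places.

15.266

c̄ = (5 + 6 + 5 + 0 + 14 + 7 + 2 + 6 + 10 + 8 + 12 + 10 + 7 + 10 + 7 + 7 + 7 + 6 + 8) / 19 = 137 / 19 = 7.2105
UCL = c̄ + 3√c̄ = 7.2105 + 3 × √7.2105 = 7.2105 + 3 × 2.6852 = 15.2663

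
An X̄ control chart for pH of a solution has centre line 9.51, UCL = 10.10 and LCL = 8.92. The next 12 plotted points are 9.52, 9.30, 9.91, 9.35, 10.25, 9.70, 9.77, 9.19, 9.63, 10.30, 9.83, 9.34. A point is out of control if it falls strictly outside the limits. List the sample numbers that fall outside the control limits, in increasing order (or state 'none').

Compare each point to [8.92, 10.10]: sample 5 = 10.25 > UCL; sample 10 = 10.30 > UCL.

5, 10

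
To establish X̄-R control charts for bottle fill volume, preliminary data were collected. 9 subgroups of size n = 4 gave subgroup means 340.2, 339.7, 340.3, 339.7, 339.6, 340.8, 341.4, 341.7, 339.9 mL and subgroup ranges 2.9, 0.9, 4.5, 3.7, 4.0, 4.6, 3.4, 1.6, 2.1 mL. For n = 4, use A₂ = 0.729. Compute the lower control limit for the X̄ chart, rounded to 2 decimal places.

338.12

X̄̄ = (340.2 + 339.7 + 340.3 + 339.7 + 339.6 + 340.8 + 341.4 + 341.7 + 339.9) / 9 = 3063.3000 / 9 = 340.3667
R̄ = (2.9 + 0.9 + 4.5 + 3.7 + 4.0 + 4.6 + 3.4 + 1.6 + 2.1) / 9 = 27.7000 / 9 = 3.0778
LCL = X̄̄ − A₂·R̄ = 340.3667 − 0.729 × 3.0778 = 338.1230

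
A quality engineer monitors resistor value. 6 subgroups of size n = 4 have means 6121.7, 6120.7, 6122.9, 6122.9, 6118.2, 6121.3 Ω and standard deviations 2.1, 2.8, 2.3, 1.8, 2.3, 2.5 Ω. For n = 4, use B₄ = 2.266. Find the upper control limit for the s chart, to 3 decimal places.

5.212

s̄ = (2.1 + 2.8 + 2.3 + 1.8 + 2.3 + 2.5) / 6 = 2.3000
UCL_s = B₄·s̄ = 2.266 × 2.3000 = 5.2118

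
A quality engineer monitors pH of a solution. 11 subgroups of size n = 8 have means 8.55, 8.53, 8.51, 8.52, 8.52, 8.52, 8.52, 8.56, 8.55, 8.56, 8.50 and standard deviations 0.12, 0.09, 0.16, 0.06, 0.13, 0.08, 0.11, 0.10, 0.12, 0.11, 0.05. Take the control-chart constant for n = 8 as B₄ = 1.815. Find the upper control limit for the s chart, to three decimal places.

0.186

s̄ = (0.12 + 0.09 + 0.16 + 0.06 + 0.13 + 0.08 + 0.11 + 0.10 + 0.12 + 0.11 + 0.05) / 11 = 0.1027
UCL_s = B₄·s̄ = 1.815 × 0.1027 = 0.1864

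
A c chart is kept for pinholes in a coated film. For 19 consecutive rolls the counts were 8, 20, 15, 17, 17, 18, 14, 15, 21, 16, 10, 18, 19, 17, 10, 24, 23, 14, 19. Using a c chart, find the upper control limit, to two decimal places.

c̄ = (8 + 20 + 15 + 17 + 17 + 18 + 14 + 15 + 21 + 16 + 10 + 18 + 19 + 17 + 10 + 24 + 23 + 14 + 19) / 19 = 315 / 19 = 16.5789
UCL = c̄ + 3√c̄ = 16.5789 + 3 × √16.5789 = 16.5789 + 3 × 4.0717 = 28.7941

28.79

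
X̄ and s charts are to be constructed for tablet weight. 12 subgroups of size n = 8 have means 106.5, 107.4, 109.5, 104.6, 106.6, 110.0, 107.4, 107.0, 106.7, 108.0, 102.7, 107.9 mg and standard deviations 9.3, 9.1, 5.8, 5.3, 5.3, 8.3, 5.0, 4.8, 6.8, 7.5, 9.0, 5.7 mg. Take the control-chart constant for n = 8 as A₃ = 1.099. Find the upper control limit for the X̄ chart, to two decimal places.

114.53

X̄̄ = (106.5 + 107.4 + 109.5 + 104.6 + 106.6 + 110.0 + 107.4 + 107.0 + 106.7 + 108.0 + 102.7 + 107.9) / 12 = 107.0250
s̄ = (9.3 + 9.1 + 5.8 + 5.3 + 5.3 + 8.3 + 5.0 + 4.8 + 6.8 + 7.5 + 9.0 + 5.7) / 12 = 6.8250
UCL = X̄̄ + A₃·s̄ = 107.0250 + 1.099 × 6.8250 = 114.5257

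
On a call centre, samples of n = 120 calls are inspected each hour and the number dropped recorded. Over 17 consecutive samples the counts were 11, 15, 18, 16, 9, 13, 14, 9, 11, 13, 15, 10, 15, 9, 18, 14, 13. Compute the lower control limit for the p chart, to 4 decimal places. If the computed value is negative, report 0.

p̄ = Σdᵢ / (k·n) = 223 / (17 × 120) = 0.10931
LCL = p̄ − 3·√(p̄(1−p̄)/n) = 0.10931 − 3 × 0.02848 = 0.02386

0.0239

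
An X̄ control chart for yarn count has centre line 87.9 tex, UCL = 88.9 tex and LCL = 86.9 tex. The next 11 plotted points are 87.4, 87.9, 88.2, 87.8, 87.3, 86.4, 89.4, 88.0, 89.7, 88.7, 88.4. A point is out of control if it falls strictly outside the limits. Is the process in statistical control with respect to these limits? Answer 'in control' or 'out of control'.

Compare each point to [86.9, 88.9]: sample 6 = 86.4 < LCL; sample 7 = 89.4 > UCL; sample 9 = 89.7 > UCL.

out of control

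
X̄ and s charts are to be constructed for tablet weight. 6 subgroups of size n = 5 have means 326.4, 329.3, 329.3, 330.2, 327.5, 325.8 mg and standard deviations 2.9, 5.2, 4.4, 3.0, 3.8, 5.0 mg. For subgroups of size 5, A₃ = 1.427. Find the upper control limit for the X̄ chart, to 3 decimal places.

333.863

X̄̄ = (326.4 + 329.3 + 329.3 + 330.2 + 327.5 + 325.8) / 6 = 328.0833
s̄ = (2.9 + 5.2 + 4.4 + 3.0 + 3.8 + 5.0) / 6 = 4.0500
UCL = X̄̄ + A₃·s̄ = 328.0833 + 1.427 × 4.0500 = 333.8627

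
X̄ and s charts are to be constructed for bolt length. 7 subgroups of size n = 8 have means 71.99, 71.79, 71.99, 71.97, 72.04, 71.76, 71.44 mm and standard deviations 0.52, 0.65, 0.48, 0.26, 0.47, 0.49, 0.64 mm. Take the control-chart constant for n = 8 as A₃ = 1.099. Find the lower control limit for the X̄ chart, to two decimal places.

X̄̄ = (71.99 + 71.79 + 71.99 + 71.97 + 72.04 + 71.76 + 71.44) / 7 = 71.8543
s̄ = (0.52 + 0.65 + 0.48 + 0.26 + 0.47 + 0.49 + 0.64) / 7 = 0.5014
LCL = X̄̄ − A₃·s̄ = 71.8543 − 1.099 × 0.5014 = 71.3032

71.30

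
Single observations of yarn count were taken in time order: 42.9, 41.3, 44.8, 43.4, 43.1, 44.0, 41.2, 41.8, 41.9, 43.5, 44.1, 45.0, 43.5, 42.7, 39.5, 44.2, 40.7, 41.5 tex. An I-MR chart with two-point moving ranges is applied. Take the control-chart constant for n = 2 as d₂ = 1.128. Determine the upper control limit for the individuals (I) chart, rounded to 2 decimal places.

X̄ = (42.9 + 41.3 + 44.8 + 43.4 + 43.1 + 44.0 + 41.2 + 41.8 + 41.9 + 43.5 + 44.1 + 45.0 + 43.5 + 42.7 + 39.5 + 44.2 + 40.7 + 41.5) / 18 = 42.7278
Moving ranges: 1.6, 3.5, 1.4, 0.3, 0.9, 2.8, 0.6, 0.1, 1.6, 0.6, 0.9, 1.5, 0.8, 3.2, 4.7, 3.5, 0.8; M̄R̄ = 28.8000 / 17 = 1.6941
UCL = X̄ + 3·M̄R̄/d₂ = 42.7278 + 3 × 1.6941 / 1.128 = 47.2334

47.23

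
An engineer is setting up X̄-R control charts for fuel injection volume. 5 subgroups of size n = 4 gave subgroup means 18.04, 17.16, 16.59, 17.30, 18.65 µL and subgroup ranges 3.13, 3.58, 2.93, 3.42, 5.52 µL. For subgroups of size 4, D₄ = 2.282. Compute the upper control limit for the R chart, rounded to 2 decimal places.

R̄ = (3.13 + 3.58 + 2.93 + 3.42 + 5.52) / 5 = 18.5800 / 5 = 3.7160
UCL_R = D₄·R̄ = 2.282 × 3.7160 = 8.4799

8.48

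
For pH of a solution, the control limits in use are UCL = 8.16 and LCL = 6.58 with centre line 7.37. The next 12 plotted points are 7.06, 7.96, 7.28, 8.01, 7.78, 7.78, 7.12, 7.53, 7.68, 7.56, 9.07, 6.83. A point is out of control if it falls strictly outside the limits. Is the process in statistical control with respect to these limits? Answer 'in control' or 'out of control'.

Compare each point to [6.58, 8.16]: sample 11 = 9.07 > UCL.

out of control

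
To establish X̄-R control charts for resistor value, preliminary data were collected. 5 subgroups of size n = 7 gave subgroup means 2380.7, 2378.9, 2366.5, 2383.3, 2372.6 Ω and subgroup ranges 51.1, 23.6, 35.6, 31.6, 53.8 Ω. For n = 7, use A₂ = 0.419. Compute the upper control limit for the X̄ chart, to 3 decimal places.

2392.800

X̄̄ = (2380.7 + 2378.9 + 2366.5 + 2383.3 + 2372.6) / 5 = 11882.0000 / 5 = 2376.4000
R̄ = (51.1 + 23.6 + 35.6 + 31.6 + 53.8) / 5 = 195.7000 / 5 = 39.1400
UCL = X̄̄ + A₂·R̄ = 2376.4000 + 0.419 × 39.1400 = 2392.7997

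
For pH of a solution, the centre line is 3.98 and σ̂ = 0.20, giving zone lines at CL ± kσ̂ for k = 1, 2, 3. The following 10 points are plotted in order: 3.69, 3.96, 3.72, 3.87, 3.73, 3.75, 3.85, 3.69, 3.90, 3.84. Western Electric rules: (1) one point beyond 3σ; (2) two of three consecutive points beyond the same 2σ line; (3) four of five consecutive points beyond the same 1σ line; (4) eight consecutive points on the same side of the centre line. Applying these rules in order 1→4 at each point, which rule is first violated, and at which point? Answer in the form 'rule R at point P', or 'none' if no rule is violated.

rule 4 at point 8

Zone of each point (C = within 1σ̂, B = 1σ̂–2σ̂, A = 2σ̂–3σ̂, * = beyond 3σ̂; sign = side of CL): 1:-B, 2:-C, 3:-B, 4:-C, 5:-B, 6:-B, 7:-C, 8:-B, 9:-C, 10:-C
Rule 4 (eight consecutive points on the same side of the centre line) is satisfied at point 8.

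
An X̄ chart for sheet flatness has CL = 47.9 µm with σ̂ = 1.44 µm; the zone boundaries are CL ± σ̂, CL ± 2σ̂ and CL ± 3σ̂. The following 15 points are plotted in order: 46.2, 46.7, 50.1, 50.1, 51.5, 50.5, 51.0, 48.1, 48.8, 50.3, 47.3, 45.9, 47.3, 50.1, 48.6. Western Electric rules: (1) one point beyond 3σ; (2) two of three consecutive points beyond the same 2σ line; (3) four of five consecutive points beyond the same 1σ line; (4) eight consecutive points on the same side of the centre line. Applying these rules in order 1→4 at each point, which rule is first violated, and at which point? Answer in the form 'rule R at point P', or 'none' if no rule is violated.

rule 3 at point 6

Zone of each point (C = within 1σ̂, B = 1σ̂–2σ̂, A = 2σ̂–3σ̂, * = beyond 3σ̂; sign = side of CL): 1:-B, 2:-C, 3:+B, 4:+B, 5:+A, 6:+B, 7:+A, 8:+C, 9:+C, 10:+B, 11:-C, 12:-B, 13:-C, 14:+B, 15:+C
Rule 3 (four of five consecutive points beyond the same 1σ limit) is satisfied at point 6.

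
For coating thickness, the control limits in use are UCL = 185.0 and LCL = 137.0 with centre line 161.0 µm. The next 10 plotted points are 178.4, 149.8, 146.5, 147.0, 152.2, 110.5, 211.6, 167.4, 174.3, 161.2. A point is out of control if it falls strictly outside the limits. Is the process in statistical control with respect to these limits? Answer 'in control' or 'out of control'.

Compare each point to [137.0, 185.0]: sample 6 = 110.5 < LCL; sample 7 = 211.6 > UCL.

out of control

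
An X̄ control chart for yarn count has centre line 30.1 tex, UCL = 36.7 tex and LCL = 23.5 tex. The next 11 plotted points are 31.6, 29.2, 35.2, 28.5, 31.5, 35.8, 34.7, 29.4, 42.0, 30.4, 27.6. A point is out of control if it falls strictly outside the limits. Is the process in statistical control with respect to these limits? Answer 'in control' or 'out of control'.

out of control

Compare each point to [23.5, 36.7]: sample 9 = 42.0 > UCL.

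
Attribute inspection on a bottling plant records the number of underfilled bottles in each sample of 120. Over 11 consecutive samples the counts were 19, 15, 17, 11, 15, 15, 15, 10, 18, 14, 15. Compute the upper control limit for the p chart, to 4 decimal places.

0.2146

p̄ = Σdᵢ / (k·n) = 164 / (11 × 120) = 0.12424
UCL = p̄ + 3·√(p̄(1−p̄)/n) = 0.12424 + 3 × √(0.12424×0.87576/120) = 0.12424 + 3 × 0.03011 = 0.21458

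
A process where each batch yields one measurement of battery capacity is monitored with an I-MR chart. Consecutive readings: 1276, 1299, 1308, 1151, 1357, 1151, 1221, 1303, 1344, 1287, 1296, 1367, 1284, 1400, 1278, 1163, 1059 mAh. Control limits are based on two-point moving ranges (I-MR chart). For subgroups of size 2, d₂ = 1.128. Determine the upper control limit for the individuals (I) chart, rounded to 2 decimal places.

1511.81

X̄ = (1276 + 1299 + 1308 + 1151 + 1357 + 1151 + 1221 + 1303 + 1344 + 1287 + 1296 + 1367 + 1284 + 1400 + 1278 + 1163 + 1059) / 17 = 1267.2941
Moving ranges: 23, 9, 157, 206, 206, 70, 82, 41, 57, 9, 71, 83, 116, 122, 115, 104; M̄R̄ = 1471.0000 / 16 = 91.9375
UCL = X̄ + 3·M̄R̄/d₂ = 1267.2941 + 3 × 91.9375 / 1.128 = 1511.8087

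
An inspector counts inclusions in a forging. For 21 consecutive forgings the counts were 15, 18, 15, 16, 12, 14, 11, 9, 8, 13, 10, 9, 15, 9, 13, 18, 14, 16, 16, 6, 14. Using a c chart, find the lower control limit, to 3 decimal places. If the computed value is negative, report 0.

c̄ = (15 + 18 + 15 + 16 + 12 + 14 + 11 + 9 + 8 + 13 + 10 + 9 + 15 + 9 + 13 + 18 + 14 + 16 + 16 + 6 + 14) / 21 = 271 / 21 = 12.9048
LCL = c̄ − 3√c̄ = 12.9048 − 3 × 3.5923 = 2.1278

2.128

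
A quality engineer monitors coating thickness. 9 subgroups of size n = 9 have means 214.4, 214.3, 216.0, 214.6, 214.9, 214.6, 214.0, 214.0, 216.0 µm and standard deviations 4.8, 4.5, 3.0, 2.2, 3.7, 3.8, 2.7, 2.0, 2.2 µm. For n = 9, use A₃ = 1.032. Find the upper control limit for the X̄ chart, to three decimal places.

X̄̄ = (214.4 + 214.3 + 216.0 + 214.6 + 214.9 + 214.6 + 214.0 + 214.0 + 216.0) / 9 = 214.7556
s̄ = (4.8 + 4.5 + 3.0 + 2.2 + 3.7 + 3.8 + 2.7 + 2.0 + 2.2) / 9 = 3.2111
UCL = X̄̄ + A₃·s̄ = 214.7556 + 1.032 × 3.2111 = 218.0694

218.069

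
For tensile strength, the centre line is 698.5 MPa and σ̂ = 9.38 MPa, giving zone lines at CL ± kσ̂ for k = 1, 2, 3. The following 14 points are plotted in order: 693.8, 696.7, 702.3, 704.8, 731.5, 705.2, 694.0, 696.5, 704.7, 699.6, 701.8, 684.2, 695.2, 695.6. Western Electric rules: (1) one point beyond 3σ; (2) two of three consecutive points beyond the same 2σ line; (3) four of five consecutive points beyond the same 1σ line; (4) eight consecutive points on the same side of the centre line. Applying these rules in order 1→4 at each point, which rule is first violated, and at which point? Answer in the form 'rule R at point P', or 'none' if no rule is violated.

Zone of each point (C = within 1σ̂, B = 1σ̂–2σ̂, A = 2σ̂–3σ̂, * = beyond 3σ̂; sign = side of CL): 1:-C, 2:-C, 3:+C, 4:+C, 5:+*, 6:+C, 7:-C, 8:-C, 9:+C, 10:+C, 11:+C, 12:-B, 13:-C, 14:-C
Rule 1 (one point beyond the 3σ limits) is satisfied at point 5.

rule 1 at point 5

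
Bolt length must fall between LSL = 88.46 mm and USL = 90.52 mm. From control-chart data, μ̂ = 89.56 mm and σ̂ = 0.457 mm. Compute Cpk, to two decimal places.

Cpu = (USL − μ̂) / (3σ̂) = (90.52 − 89.56) / (3 × 0.457) = 0.7002; Cpl = (μ̂ − LSL) / (3σ̂) = (89.56 − 88.46) / (3 × 0.457) = 0.8023; Cpk = min(Cpu, Cpl) = 0.7002

0.70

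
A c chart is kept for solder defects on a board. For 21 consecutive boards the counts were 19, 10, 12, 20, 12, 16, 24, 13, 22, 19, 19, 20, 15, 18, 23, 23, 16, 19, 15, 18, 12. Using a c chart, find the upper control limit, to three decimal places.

29.888

c̄ = (19 + 10 + 12 + 20 + 12 + 16 + 24 + 13 + 22 + 19 + 19 + 20 + 15 + 18 + 23 + 23 + 16 + 19 + 15 + 18 + 12) / 21 = 365 / 21 = 17.3810
UCL = c̄ + 3√c̄ = 17.3810 + 3 × √17.3810 = 17.3810 + 3 × 4.1690 = 29.8881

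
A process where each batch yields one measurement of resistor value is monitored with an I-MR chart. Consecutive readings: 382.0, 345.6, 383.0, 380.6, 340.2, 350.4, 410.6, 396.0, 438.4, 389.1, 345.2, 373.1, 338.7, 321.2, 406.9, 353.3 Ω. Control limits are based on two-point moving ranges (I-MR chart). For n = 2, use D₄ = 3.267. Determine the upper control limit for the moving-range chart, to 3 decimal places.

121.162

Moving ranges: 36.4, 37.4, 2.4, 40.4, 10.2, 60.2, 14.6, 42.4, 49.3, 43.9, 27.9, 34.4, 17.5, 85.7, 53.6; M̄R̄ = 556.3000 / 15 = 37.0867
UCL_MR = D₄·M̄R̄ = 3.267 × 37.0867 = 121.1621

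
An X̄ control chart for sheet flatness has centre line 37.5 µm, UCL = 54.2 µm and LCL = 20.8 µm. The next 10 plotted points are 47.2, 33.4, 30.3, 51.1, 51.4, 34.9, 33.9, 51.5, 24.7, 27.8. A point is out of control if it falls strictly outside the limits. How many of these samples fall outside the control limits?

All 10 points lie within [20.8, 54.2].

0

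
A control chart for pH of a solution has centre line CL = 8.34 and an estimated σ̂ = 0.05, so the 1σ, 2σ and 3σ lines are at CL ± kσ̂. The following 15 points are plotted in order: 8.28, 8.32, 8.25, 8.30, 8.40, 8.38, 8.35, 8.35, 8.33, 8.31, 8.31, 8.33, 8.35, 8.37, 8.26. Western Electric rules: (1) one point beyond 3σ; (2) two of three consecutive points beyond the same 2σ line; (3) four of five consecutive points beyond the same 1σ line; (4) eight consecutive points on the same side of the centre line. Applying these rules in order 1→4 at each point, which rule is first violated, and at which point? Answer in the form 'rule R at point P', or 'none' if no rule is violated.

none

Zone of each point (C = within 1σ̂, B = 1σ̂–2σ̂, A = 2σ̂–3σ̂, * = beyond 3σ̂; sign = side of CL): 1:-B, 2:-C, 3:-B, 4:-C, 5:+B, 6:+C, 7:+C, 8:+C, 9:-C, 10:-C, 11:-C, 12:-C, 13:+C, 14:+C, 15:-B
No rule fires across all 15 points.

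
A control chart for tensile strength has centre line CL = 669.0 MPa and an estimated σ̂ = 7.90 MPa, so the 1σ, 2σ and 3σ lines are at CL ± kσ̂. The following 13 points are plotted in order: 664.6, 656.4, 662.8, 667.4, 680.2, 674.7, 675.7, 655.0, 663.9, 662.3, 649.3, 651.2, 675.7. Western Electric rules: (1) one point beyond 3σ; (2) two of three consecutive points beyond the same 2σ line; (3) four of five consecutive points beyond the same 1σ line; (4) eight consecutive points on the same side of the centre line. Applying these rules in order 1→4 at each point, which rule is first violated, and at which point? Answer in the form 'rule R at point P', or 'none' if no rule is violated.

rule 2 at point 12

Zone of each point (C = within 1σ̂, B = 1σ̂–2σ̂, A = 2σ̂–3σ̂, * = beyond 3σ̂; sign = side of CL): 1:-C, 2:-B, 3:-C, 4:-C, 5:+B, 6:+C, 7:+C, 8:-B, 9:-C, 10:-C, 11:-A, 12:-A, 13:+C
Rule 2 (two of three consecutive points beyond the same 2σ limit) is satisfied at point 12.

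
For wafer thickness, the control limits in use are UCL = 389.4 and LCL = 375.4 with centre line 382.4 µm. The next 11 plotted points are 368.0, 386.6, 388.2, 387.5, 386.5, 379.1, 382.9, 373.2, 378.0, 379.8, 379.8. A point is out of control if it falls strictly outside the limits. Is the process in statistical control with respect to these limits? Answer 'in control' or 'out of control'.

Compare each point to [375.4, 389.4]: sample 1 = 368.0 < LCL; sample 8 = 373.2 < LCL.

out of control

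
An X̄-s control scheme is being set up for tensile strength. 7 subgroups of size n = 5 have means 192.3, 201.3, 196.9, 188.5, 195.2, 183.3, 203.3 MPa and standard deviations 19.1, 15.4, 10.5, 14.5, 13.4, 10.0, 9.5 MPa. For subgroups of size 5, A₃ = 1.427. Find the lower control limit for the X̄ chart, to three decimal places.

175.564

X̄̄ = (192.3 + 201.3 + 196.9 + 188.5 + 195.2 + 183.3 + 203.3) / 7 = 194.4000
s̄ = (19.1 + 15.4 + 10.5 + 14.5 + 13.4 + 10.0 + 9.5) / 7 = 13.2000
LCL = X̄̄ − A₃·s̄ = 194.4000 − 1.427 × 13.2000 = 175.5636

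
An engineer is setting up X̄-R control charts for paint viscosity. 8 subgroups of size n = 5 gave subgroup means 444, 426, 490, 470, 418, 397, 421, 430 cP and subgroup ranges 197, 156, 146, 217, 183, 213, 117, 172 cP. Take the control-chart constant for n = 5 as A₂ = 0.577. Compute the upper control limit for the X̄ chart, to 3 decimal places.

X̄̄ = (444 + 426 + 490 + 470 + 418 + 397 + 421 + 430) / 8 = 3496.0000 / 8 = 437.0000
R̄ = (197 + 156 + 146 + 217 + 183 + 213 + 117 + 172) / 8 = 1401.0000 / 8 = 175.1250
UCL = X̄̄ + A₂·R̄ = 437.0000 + 0.577 × 175.1250 = 538.0471

538.047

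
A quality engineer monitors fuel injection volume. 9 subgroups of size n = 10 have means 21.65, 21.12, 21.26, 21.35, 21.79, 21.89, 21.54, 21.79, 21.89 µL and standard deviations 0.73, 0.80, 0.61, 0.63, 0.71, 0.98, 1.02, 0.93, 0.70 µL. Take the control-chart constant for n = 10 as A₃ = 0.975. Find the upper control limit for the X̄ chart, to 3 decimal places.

22.357

X̄̄ = (21.65 + 21.12 + 21.26 + 21.35 + 21.79 + 21.89 + 21.54 + 21.79 + 21.89) / 9 = 21.5867
s̄ = (0.73 + 0.80 + 0.61 + 0.63 + 0.71 + 0.98 + 1.02 + 0.93 + 0.70) / 9 = 0.7900
UCL = X̄̄ + A₃·s̄ = 21.5867 + 0.975 × 0.7900 = 22.3569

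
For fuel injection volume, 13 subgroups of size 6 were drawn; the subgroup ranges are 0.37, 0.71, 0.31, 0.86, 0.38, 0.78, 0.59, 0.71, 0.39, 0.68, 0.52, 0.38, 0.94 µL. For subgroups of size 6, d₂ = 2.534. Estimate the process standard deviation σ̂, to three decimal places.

R̄ = (0.37 + 0.71 + 0.31 + 0.86 + 0.38 + 0.78 + 0.59 + 0.71 + 0.39 + 0.68 + 0.52 + 0.38 + 0.94) / 13 = 0.5862
σ̂ = R̄ / d₂ = 0.5862 / 2.534 = 0.2313

0.231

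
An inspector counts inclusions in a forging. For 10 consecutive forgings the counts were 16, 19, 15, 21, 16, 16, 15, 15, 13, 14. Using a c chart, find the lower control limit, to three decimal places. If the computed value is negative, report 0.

4.000

c̄ = (16 + 19 + 15 + 21 + 16 + 16 + 15 + 15 + 13 + 14) / 10 = 160 / 10 = 16.0000
LCL = c̄ − 3√c̄ = 16.0000 − 3 × 4.0000 = 4.0000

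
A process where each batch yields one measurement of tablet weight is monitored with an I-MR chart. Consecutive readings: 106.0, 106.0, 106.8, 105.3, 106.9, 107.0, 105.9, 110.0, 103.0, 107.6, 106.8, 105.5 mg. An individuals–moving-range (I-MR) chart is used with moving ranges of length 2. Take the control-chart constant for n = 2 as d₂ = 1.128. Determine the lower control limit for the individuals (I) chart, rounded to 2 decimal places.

100.86

X̄ = (106.0 + 106.0 + 106.8 + 105.3 + 106.9 + 107.0 + 105.9 + 110.0 + 103.0 + 107.6 + 106.8 + 105.5) / 12 = 106.4000
Moving ranges: 0.0, 0.8, 1.5, 1.6, 0.1, 1.1, 4.1, 7.0, 4.6, 0.8, 1.3; M̄R̄ = 22.9000 / 11 = 2.0818
LCL = X̄ − 3·M̄R̄/d₂ = 106.4000 − 3 × 2.0818 / 1.128 = 100.8632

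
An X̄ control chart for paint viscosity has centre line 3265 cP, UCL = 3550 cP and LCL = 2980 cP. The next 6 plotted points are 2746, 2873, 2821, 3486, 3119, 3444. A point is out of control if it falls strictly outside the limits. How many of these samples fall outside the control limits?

Compare each point to [2980, 3550]: sample 1 = 2746 < LCL; sample 2 = 2873 < LCL; sample 3 = 2821 < LCL.

3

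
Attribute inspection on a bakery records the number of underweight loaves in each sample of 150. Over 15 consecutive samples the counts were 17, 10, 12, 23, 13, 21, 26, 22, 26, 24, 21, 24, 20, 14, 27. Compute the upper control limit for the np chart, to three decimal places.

32.490

p̄ = Σdᵢ / (k·n) = 300 / (15 × 150) = 0.13333
UCL = np̄ + 3·√(np̄(1−p̄)) = 20.0000 + 3 × √(20.0000×0.86667) = 20.0000 + 3 × 4.1633 = 32.4900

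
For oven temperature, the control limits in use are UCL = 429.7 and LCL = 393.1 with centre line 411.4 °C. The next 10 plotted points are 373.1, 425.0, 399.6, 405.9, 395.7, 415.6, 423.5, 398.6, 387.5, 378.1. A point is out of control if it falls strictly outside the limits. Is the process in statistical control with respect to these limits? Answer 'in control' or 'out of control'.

out of control

Compare each point to [393.1, 429.7]: sample 1 = 373.1 < LCL; sample 9 = 387.5 < LCL; sample 10 = 378.1 < LCL.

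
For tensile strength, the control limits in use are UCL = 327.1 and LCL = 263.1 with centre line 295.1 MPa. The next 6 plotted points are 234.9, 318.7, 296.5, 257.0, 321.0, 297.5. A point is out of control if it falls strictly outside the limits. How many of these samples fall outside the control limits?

2

Compare each point to [263.1, 327.1]: sample 1 = 234.9 < LCL; sample 4 = 257.0 < LCL.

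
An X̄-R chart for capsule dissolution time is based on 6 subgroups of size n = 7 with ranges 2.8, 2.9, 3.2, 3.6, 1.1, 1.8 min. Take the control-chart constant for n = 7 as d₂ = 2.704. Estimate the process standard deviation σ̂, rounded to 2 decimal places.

R̄ = (2.8 + 2.9 + 3.2 + 3.6 + 1.1 + 1.8) / 6 = 2.5667
σ̂ = R̄ / d₂ = 2.5667 / 2.704 = 0.9492

0.95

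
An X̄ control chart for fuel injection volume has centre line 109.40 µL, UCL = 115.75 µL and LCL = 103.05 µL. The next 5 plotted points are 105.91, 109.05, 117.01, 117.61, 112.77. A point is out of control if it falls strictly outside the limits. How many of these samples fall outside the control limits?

2

Compare each point to [103.05, 115.75]: sample 3 = 117.01 > UCL; sample 4 = 117.61 > UCL.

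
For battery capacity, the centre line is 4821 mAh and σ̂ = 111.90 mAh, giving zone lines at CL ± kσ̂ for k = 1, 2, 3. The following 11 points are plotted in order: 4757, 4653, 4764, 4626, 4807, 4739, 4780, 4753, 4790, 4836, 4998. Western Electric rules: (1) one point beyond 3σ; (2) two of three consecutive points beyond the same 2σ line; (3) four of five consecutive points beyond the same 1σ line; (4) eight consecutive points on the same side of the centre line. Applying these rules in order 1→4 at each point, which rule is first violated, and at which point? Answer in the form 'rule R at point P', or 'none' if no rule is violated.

rule 4 at point 8

Zone of each point (C = within 1σ̂, B = 1σ̂–2σ̂, A = 2σ̂–3σ̂, * = beyond 3σ̂; sign = side of CL): 1:-C, 2:-B, 3:-C, 4:-B, 5:-C, 6:-C, 7:-C, 8:-C, 9:-C, 10:+C, 11:+B
Rule 4 (eight consecutive points on the same side of the centre line) is satisfied at point 8.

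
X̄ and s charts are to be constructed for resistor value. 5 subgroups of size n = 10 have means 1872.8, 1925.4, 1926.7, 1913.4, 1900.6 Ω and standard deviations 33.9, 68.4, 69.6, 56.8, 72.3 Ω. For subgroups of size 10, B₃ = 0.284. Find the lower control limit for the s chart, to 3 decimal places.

s̄ = (33.9 + 68.4 + 69.6 + 56.8 + 72.3) / 5 = 60.2000
LCL_s = B₃·s̄ = 0.284 × 60.2000 = 17.0968

17.097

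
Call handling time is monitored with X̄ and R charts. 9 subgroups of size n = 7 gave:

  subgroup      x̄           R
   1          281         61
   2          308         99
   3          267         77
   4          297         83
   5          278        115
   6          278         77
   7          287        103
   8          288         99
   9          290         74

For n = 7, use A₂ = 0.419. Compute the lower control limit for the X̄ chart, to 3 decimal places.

249.314

X̄̄ = (281 + 308 + 267 + 297 + 278 + 278 + 287 + 288 + 290) / 9 = 2574.0000 / 9 = 286.0000
R̄ = (61 + 99 + 77 + 83 + 115 + 77 + 103 + 99 + 74) / 9 = 788.0000 / 9 = 87.5556
LCL = X̄̄ − A₂·R̄ = 286.0000 − 0.419 × 87.5556 = 249.3142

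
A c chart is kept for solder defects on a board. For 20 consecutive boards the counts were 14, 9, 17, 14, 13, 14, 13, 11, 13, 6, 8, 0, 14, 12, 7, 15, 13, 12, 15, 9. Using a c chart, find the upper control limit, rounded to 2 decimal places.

21.60

c̄ = (14 + 9 + 17 + 14 + 13 + 14 + 13 + 11 + 13 + 6 + 8 + 0 + 14 + 12 + 7 + 15 + 13 + 12 + 15 + 9) / 20 = 229 / 20 = 11.4500
UCL = c̄ + 3√c̄ = 11.4500 + 3 × √11.4500 = 11.4500 + 3 × 3.3838 = 21.6014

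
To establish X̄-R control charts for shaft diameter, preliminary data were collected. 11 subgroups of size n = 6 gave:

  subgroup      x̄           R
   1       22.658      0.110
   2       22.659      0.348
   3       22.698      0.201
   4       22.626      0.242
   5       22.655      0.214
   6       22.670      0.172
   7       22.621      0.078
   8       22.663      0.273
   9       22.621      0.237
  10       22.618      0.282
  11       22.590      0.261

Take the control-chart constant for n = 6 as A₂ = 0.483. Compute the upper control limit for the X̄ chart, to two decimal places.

X̄̄ = (22.658 + 22.659 + 22.698 + 22.626 + 22.655 + 22.670 + 22.621 + 22.663 + 22.621 + 22.618 + 22.590) / 11 = 249.0790 / 11 = 22.6435
R̄ = (0.110 + 0.348 + 0.201 + 0.242 + 0.214 + 0.172 + 0.078 + 0.273 + 0.237 + 0.282 + 0.261) / 11 = 2.4180 / 11 = 0.2198
UCL = X̄̄ + A₂·R̄ = 22.6435 + 0.483 × 0.2198 = 22.7497

22.75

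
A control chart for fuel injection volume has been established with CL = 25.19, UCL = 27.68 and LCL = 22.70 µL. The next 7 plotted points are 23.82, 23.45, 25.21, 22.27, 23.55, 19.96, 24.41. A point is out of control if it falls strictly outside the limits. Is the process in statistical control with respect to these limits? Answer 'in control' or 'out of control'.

Compare each point to [22.70, 27.68]: sample 4 = 22.27 < LCL; sample 6 = 19.96 < LCL.

out of control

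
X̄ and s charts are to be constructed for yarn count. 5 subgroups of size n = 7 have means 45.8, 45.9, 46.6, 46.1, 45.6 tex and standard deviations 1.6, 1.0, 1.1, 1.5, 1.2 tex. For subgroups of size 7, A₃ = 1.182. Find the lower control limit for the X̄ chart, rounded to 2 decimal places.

44.49

X̄̄ = (45.8 + 45.9 + 46.6 + 46.1 + 45.6) / 5 = 46.0000
s̄ = (1.6 + 1.0 + 1.1 + 1.5 + 1.2) / 5 = 1.2800
LCL = X̄̄ − A₃·s̄ = 46.0000 − 1.182 × 1.2800 = 44.4870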